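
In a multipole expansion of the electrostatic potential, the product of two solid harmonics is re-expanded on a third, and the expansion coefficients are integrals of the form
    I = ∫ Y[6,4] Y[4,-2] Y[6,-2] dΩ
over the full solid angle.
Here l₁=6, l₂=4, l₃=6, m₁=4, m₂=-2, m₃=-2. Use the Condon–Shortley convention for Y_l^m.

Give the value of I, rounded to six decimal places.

0.060095

m-sum 0 ✓  L=16 even ✓  2≤6≤10 ✓
Π(2lᵢ+1) = 13×9×13 = 1521
triangle coeff Δ(6,4,6) = 1/15315300
Σ_t [0,4]: t=0:+1/829440 t=1:−1/25920 t=2:+1/9216 t=3:−1/25920 t=4:+1/829440 = 7/207360
(3j)²=28/2431 [(6 4 6; 0 0 0)], sign=+1
Σ_t [0,2]: t=0:+1/138240 t=1:−1/181440 t=2:+1/3870720 = 23/11612160
(3j)²=529/204204 [(6 4 6; 4 -2 -2)], sign=+1
⇒ 4πI² = 1587/34969
I = (+1)√(1587/34969/(4π)) = 0.06009550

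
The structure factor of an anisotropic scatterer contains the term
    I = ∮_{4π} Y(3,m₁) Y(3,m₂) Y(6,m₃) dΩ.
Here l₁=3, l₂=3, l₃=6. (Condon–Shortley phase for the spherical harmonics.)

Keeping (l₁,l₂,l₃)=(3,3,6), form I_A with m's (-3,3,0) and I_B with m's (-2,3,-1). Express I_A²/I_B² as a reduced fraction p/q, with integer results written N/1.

1/7

l's match ⇒ only the (l;m) 3-j factors differ between A and B.
A: triangle coeff Δ(3,3,6) = 1/12012; Σ_t [0,0]: t=0:+1/518400 = 1/518400; (3j)²=1/12012 [(3 3 6; -3 3 0)], sign=+1
B: triangle coeff Δ(3,3,6) = 1/12012; Σ_t [0,0]: t=0:+1/86400 = 1/86400; (3j)²=1/1716 [(3 3 6; -2 3 -1)], sign=-1
I_A²/I_B² = (1/12012)/(1/1716) = 1/7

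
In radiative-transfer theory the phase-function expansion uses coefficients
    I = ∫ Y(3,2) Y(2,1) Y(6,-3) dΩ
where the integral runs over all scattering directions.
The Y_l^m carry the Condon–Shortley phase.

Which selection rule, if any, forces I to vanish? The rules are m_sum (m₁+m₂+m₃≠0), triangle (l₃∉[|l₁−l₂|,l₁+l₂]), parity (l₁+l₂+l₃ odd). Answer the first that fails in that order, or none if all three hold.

azimuthal sum: 2 + 1 − 3 = 0  ✓
1 ≤ 6 ≤ 5 (triangle on l)  ✗
L = 3 + 2 + 6 = 11 (odd)

triangle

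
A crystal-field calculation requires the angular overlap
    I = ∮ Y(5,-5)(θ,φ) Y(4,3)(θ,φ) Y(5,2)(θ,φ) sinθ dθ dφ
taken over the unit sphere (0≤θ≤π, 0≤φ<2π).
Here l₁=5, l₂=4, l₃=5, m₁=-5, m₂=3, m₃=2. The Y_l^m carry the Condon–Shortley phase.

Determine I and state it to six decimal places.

m-sum 0 ✓  L=14 even ✓  1≤5≤9 ✓
Π(2lᵢ+1) = 11×9×11 = 1089
triangle coeff Δ(5,4,5) = 1/3153150
Σ_t [0,4]: t=0:+1/69120 t=1:−1/1728 t=2:+1/576 t=3:−1/1728 t=4:+1/69120 = 7/11520
(3j)²=2/143 [(5 4 5; 0 0 0)], sign=-1
Σ_t [4,4]: t=4:+1/103680 = 1/103680
(3j)²=7/429 [(5 4 5; -5 3 2)], sign=-1
⇒ 4πI² = 42/169
I = (+1)√(42/169/(4π)) = 0.14062948

0.140629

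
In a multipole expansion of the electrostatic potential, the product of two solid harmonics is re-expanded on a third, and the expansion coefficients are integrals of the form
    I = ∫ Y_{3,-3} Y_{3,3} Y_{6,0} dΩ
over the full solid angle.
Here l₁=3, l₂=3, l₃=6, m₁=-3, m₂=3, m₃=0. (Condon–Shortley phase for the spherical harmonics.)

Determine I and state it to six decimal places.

0.011854

m-sum 0 ✓  L=12 even ✓  0≤6≤6 ✓
Π(2lᵢ+1) = 7×7×13 = 637
triangle coeff Δ(3,3,6) = 1/12012
Σ_t [0,0]: t=0:+1/1296 = 1/1296
(3j)²=100/3003 [(3 3 6; 0 0 0)], sign=+1
Σ_t [0,0]: t=0:+1/518400 = 1/518400
(3j)²=1/12012 [(3 3 6; -3 3 0)], sign=+1
⇒ 4πI² = 25/14157
I = (+1)√(25/14157/(4π)) = 0.01185440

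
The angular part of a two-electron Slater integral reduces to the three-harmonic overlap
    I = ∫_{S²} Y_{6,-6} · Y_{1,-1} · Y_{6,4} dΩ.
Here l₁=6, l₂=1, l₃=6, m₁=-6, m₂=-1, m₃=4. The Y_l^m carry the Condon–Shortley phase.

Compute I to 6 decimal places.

m-sum = -6 − 1 + 4 = -3 ≠ 0 ⇒ I = 0

0.000000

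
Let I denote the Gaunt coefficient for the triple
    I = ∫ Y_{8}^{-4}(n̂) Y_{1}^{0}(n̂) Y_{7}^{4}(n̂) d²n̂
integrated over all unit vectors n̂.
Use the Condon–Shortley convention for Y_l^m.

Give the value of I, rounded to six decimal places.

0.211986

Rules hold: Σm=0, L=16 even, 7≤7≤9.
N = 17·3·15 = 765
Δ = 2!·14!·0!/17! = 1/2040
Racah Σ t=1..1: t=1:−1/25401600 = -1/25401600
⇒ 3j(8 1 7; 0 0 0)² = 8/255, sgn +1
Racah Σ t=1..1: t=1:−1/239500800 = -1/239500800
⇒ 3j(8 1 7; -4 0 4)² = 2/85, sgn +1
4πI² = N·(3j₀)²·(3jₘ)² = 48/85
I = +1·√(0.564706/4π) = 0.21198553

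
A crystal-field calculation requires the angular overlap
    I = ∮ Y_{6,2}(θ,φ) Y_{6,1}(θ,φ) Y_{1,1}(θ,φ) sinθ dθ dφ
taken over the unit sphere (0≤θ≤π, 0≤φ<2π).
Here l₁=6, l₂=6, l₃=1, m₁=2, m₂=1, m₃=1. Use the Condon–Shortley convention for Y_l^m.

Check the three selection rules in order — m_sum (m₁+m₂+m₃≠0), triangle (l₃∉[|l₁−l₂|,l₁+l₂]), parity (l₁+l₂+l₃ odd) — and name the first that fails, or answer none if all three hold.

Σmᵢ = 4  ✗
l₃∈[|l₁−l₂|,l₁+l₂]=[0,12], have l₃=1
Σlᵢ = 13 ⇒ odd

m_sum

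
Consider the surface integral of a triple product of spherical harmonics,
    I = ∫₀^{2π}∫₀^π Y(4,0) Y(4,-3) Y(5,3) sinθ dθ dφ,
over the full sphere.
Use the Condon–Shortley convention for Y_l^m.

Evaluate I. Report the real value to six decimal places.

0.000000

l₁+l₂+l₃=13 is odd: 3j(l;000)=0 ⇒ I=0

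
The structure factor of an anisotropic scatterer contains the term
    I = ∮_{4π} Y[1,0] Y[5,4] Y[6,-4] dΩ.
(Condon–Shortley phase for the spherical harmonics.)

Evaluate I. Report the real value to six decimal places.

m-sum 0 ✓  L=12 even ✓  4≤6≤6 ✓
Π(2lᵢ+1) = 3×11×13 = 429
triangle coeff Δ(1,5,6) = 1/858
Σ_t [0,0]: t=0:+1/14400 = 1/14400
(3j)²=6/143 [(1 5 6; 0 0 0)], sign=+1
Σ_t [0,0]: t=0:+1/362880 = 1/362880
(3j)²=10/429 [(1 5 6; 0 4 -4)], sign=+1
⇒ 4πI² = 60/143
I = (+1)√(60/143/(4π)) = 0.18272698

0.182727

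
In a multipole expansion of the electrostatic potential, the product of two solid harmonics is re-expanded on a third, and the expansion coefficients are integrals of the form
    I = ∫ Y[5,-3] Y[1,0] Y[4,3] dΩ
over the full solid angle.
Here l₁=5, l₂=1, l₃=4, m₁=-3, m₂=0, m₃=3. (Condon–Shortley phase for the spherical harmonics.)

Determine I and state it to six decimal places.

m-sum 0 ✓  L=10 even ✓  4≤4≤6 ✓
Π(2lᵢ+1) = 11×3×9 = 297
triangle coeff Δ(5,1,4) = 1/495
Σ_t [1,1]: t=1:−1/576 = -1/576
(3j)²=5/99 [(5 1 4; 0 0 0)], sign=-1
Σ_t [1,1]: t=1:−1/5040 = -1/5040
(3j)²=16/495 [(5 1 4; -3 0 3)], sign=+1
⇒ 4πI² = 16/33
I = (-1)√(16/33/(4π)) = -0.19642560

-0.196426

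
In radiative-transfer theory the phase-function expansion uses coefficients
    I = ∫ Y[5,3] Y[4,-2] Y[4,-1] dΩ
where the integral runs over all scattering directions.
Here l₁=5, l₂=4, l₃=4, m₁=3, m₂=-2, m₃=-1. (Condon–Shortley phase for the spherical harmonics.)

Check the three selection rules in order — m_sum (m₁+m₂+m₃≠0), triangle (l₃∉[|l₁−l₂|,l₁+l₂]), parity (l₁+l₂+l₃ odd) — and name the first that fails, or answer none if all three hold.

azimuthal sum: 3 − 2 − 1 = 0  ✓
1 ≤ 4 ≤ 9 (triangle on l)  ✓
L = 5 + 4 + 4 = 13 (odd)  ✗

parity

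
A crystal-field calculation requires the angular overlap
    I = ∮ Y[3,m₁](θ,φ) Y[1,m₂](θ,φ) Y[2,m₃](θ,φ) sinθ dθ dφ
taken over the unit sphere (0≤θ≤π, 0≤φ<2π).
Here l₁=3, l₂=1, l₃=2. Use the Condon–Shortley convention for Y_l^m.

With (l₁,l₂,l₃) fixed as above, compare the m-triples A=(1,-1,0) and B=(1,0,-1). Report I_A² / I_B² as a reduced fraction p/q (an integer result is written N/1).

3/4

l's match ⇒ only the (l;m) 3-j factors differ between A and B.
A: triangle coeff Δ(3,1,2) = 1/105; Σ_t [0,0]: t=0:+1/8 = 1/8; (3j)²=2/35 [(3 1 2; 1 -1 0)], sign=+1
B: triangle coeff Δ(3,1,2) = 1/105; Σ_t [1,1]: t=1:−1/6 = -1/6; (3j)²=8/105 [(3 1 2; 1 0 -1)], sign=+1
I_A²/I_B² = (2/35)/(8/105) = 3/4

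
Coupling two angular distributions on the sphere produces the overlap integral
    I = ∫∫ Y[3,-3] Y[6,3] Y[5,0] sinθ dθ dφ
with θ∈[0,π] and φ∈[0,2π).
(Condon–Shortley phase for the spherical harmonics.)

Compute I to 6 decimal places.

Rules hold: Σm=0, L=14 even, 3≤5≤9.
N = 7·13·11 = 1001
Δ = 4!·2!·8!/15! = 1/675675
Racah Σ t=1..3: t=1:−1/8640 t=2:+1/2304 t=3:−1/8640 = 7/34560
⇒ 3j(3 6 5; 0 0 0)² = 7/429, sgn -1
Racah Σ t=4..4: t=4:+1/34560 = 1/34560
⇒ 3j(3 6 5; -3 3 0)² = 4/143, sgn -1
4πI² = N·(3j₀)²·(3jₘ)² = 196/429
I = +1·√(0.456876/4π) = 0.19067531

0.190675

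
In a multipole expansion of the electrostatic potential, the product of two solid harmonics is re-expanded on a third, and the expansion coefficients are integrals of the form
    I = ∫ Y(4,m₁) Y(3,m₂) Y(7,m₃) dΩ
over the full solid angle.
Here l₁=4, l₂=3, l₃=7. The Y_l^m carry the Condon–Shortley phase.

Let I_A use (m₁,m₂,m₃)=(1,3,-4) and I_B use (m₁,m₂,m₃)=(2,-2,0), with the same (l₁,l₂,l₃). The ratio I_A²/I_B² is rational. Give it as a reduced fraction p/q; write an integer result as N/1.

l's match ⇒ only the (l;m) 3-j factors differ between A and B.
A: triangle coeff Δ(4,3,7) = 1/45045; Σ_t [0,0]: t=0:+1/518400 = 1/518400; (3j)²=2/195 [(4 3 7; 1 3 -4)], sign=-1
B: triangle coeff Δ(4,3,7) = 1/45045; Σ_t [0,0]: t=0:+1/172800 = 1/172800; (3j)²=7/2145 [(4 3 7; 2 -2 0)], sign=-1
I_A²/I_B² = (2/195)/(7/2145) = 22/7

22/7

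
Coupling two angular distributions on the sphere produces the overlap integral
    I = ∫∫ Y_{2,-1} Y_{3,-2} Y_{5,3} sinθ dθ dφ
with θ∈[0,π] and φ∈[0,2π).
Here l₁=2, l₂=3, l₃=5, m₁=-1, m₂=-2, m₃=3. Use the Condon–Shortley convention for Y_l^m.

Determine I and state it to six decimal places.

-0.253584

Rules hold: Σm=0, L=10 even, 1≤5≤5.
N = 5·7·11 = 385
Δ = 0!·4!·6!/11! = 1/2310
Racah Σ t=0..0: t=0:+1/144 = 1/144
⇒ 3j(2 3 5; 0 0 0)² = 10/231, sgn -1
Racah Σ t=0..0: t=0:+1/720 = 1/720
⇒ 3j(2 3 5; -1 -2 3)² = 8/165, sgn +1
4πI² = N·(3j₀)²·(3jₘ)² = 80/99
I = -1·√(0.808081/4π) = -0.25358436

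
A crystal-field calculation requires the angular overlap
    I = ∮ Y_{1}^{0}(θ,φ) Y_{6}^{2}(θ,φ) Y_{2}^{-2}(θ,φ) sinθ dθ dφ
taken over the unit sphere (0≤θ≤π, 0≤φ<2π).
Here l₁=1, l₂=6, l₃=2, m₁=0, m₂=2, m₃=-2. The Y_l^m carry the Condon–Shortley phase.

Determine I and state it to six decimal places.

0.000000

l₃=2 ∉ [5,7] — triangle fails ⇒ I = 0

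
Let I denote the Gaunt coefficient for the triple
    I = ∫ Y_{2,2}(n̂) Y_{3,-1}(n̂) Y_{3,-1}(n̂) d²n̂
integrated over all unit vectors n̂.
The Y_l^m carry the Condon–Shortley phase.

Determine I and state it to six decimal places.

0.206013

Rules hold: Σm=0, L=8 even, 1≤3≤5.
N = 5·7·7 = 245
Δ = 2!·2!·4!/9! = 1/3780
Racah Σ t=0..2: t=0:+1/24 t=1:−1/4 t=2:+1/24 = -1/6
⇒ 3j(2 3 3; 0 0 0)² = 4/105, sgn +1
Racah Σ t=0..0: t=0:+1/16 = 1/16
⇒ 3j(2 3 3; 2 -1 -1)² = 2/35, sgn +1
4πI² = N·(3j₀)²·(3jₘ)² = 8/15
I = +1·√(0.533333/4π) = 0.20601291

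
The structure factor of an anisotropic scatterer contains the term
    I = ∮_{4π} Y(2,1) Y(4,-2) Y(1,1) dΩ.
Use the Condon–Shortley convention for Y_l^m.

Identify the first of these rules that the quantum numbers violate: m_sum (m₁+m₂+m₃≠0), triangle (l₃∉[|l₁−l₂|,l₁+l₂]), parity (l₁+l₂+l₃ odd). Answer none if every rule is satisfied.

triangle

azimuthal sum: 1 − 2 + 1 = 0  ✓
2 ≤ 1 ≤ 6 (triangle on l)  ✗
L = 2 + 4 + 1 = 7 (odd)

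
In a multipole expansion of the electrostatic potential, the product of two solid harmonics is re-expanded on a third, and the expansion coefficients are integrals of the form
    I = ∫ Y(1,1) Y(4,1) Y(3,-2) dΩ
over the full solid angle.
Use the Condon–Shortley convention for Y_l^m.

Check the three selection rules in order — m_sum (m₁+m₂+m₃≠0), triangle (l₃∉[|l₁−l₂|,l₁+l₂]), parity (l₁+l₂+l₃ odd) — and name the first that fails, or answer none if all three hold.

azimuthal sum: 1 + 1 − 2 = 0  ✓
3 ≤ 3 ≤ 5 (triangle on l)  ✓
L = 1 + 4 + 3 = 8 (even)  ✓

none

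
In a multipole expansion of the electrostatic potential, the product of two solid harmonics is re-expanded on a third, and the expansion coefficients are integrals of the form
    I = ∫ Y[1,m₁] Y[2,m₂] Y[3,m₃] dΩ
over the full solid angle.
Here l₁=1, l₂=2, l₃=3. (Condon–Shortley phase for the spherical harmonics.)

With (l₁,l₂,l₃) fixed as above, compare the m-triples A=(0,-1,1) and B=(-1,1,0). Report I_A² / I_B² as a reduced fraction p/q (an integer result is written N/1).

8/3

Shared (l₁,l₂,l₃)=(1,2,3): N and (l;000)² cancel in I_A²/I_B².
A: Δ = 0!·2!·4!/7! = 1/105; Racah Σ t=0..0: t=0:+1/6 = 1/6; ⇒ 3j(1 2 3; 0 -1 1)² = 8/105, sgn +1
B: Δ = 0!·2!·4!/7! = 1/105; Racah Σ t=0..0: t=0:+1/12 = 1/12; ⇒ 3j(1 2 3; -1 1 0)² = 1/35, sgn -1
I_A²/I_B² = (8/105)/(1/35) = 8/3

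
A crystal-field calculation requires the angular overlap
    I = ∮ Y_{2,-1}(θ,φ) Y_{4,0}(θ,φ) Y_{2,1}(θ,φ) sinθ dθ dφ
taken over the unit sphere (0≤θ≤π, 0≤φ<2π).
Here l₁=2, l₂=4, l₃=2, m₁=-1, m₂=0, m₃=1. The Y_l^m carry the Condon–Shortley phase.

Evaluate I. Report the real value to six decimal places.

Checks pass: Σm=0; 8 even; l₃=2∈[2,6].
(2·2+1)(2·4+1)(2·2+1) = 225
Δ: 4! 0! 4! / 9! → 1/630
sum: t=2:+1/16 = 1/16
3j²(2 4 2; 0 0 0) = Δ·Π!·Σ² = 2/35  (sign +1)
sum: t=3:−1/36 = -1/36
3j²(2 4 2; -1 0 1) = Δ·Π!·Σ² = 8/315  (sign +1)
combine: 4πI² = 225·2/35·8/315 = 16/49
take √, sign +1: I = 0.16119702

0.161197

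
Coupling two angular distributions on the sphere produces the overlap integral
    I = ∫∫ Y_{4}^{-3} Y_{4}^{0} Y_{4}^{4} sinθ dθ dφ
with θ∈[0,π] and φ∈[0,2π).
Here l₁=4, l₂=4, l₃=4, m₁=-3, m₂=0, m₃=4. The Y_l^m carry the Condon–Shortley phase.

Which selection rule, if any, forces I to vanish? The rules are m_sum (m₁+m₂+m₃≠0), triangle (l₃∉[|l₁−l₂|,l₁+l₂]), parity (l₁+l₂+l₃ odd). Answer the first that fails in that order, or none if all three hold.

Σmᵢ = 1  ✗
l₃∈[|l₁−l₂|,l₁+l₂]=[0,8], have l₃=4
Σlᵢ = 12 ⇒ even

m_sum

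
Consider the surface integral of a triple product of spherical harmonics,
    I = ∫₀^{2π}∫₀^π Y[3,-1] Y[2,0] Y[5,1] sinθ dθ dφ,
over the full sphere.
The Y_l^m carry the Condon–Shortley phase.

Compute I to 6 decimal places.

-0.227318

m-sum 0 ✓  L=10 even ✓  1≤5≤5 ✓
Π(2lᵢ+1) = 7×5×11 = 385
triangle coeff Δ(3,2,5) = 1/2310
Σ_t [0,0]: t=0:+1/144 = 1/144
(3j)²=10/231 [(3 2 5; 0 0 0)], sign=-1
Σ_t [0,0]: t=0:+1/192 = 1/192
(3j)²=3/77 [(3 2 5; -1 0 1)], sign=+1
⇒ 4πI² = 50/77
I = (-1)√(50/77/(4π)) = -0.22731846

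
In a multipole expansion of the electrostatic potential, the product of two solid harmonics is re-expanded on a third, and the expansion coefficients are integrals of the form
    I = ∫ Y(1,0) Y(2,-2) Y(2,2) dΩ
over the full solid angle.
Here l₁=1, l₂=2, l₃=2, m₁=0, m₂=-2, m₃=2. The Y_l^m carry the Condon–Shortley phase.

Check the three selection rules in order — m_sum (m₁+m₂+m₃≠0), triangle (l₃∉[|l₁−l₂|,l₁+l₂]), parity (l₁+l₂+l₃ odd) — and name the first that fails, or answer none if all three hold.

parity

azimuthal sum: 0 − 2 + 2 = 0  ✓
1 ≤ 2 ≤ 3 (triangle on l)  ✓
L = 1 + 2 + 2 = 5 (odd)  ✗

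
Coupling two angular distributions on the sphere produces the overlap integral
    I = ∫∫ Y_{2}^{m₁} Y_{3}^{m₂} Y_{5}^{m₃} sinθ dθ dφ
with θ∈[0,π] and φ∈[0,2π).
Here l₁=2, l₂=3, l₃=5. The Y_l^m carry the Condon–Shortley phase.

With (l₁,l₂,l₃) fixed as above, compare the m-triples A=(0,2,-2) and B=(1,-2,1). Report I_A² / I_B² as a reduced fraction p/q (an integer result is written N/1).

Same 2,3,5: normalisation and zero-m 3j drop out of the ratio.
A: Δ: 0! 4! 6! / 11! → 1/2310; sum: t=0:+1/480 = 1/480; 3j²(2 3 5; 0 2 -2) = Δ·Π!·Σ² = 3/110  (sign -1)
B: Δ: 0! 4! 6! / 11! → 1/2310; sum: t=0:+1/720 = 1/720; 3j²(2 3 5; 1 -2 1) = Δ·Π!·Σ² = 4/385  (sign +1)
I_A²/I_B² = (3/110)/(4/385) = 21/8

21/8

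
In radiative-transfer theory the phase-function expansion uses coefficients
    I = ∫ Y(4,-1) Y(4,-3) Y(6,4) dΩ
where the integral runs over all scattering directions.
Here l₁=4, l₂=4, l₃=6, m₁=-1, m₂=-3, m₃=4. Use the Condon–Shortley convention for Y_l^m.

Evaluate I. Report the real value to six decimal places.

-0.030176

m-sum 0 ✓  L=14 even ✓  0≤6≤8 ✓
Π(2lᵢ+1) = 9×9×13 = 1053
triangle coeff Δ(4,4,6) = 1/1261260
Σ_t [0,2]: t=0:+1/4608 t=1:−1/1296 t=2:+1/4608 = -7/20736
(3j)²=20/1287 [(4 4 6; 0 0 0)], sign=-1
Σ_t [0,1]: t=0:+1/28800 t=1:−1/34560 = 1/172800
(3j)²=1/1430 [(4 4 6; -1 -3 4)], sign=+1
⇒ 4πI² = 18/1573
I = (-1)√(18/1573/(4π)) = -0.03017637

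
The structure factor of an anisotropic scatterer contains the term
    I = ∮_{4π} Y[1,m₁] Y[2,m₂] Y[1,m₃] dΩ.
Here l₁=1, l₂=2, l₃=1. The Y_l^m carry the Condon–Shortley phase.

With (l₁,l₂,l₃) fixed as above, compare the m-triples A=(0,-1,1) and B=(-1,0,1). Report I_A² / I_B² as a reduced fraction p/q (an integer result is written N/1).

Same 1,2,1: normalisation and zero-m 3j drop out of the ratio.
A: Δ: 2! 0! 2! / 5! → 1/30; sum: t=1:−1/2 = -1/2; 3j²(1 2 1; 0 -1 1) = Δ·Π!·Σ² = 1/10  (sign -1)
B: Δ: 2! 0! 2! / 5! → 1/30; sum: t=2:+1/4 = 1/4; 3j²(1 2 1; -1 0 1) = Δ·Π!·Σ² = 1/30  (sign +1)
I_A²/I_B² = (1/10)/(1/30) = 3/1

3/1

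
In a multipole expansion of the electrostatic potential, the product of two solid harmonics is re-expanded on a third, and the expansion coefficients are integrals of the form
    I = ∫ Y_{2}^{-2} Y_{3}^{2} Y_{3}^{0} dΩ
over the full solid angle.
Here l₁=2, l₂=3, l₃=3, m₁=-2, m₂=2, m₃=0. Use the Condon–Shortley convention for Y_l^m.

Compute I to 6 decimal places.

Rules hold: Σm=0, L=8 even, 1≤3≤5.
N = 5·7·7 = 245
Δ = 2!·2!·4!/9! = 1/3780
Racah Σ t=0..2: t=0:+1/24 t=1:−1/4 t=2:+1/24 = -1/6
⇒ 3j(2 3 3; 0 0 0)² = 4/105, sgn +1
Racah Σ t=2..2: t=2:+1/24 = 1/24
⇒ 3j(2 3 3; -2 2 0)² = 1/21, sgn -1
4πI² = N·(3j₀)²·(3jₘ)² = 4/9
I = -1·√(0.444444/4π) = -0.18806319

-0.188063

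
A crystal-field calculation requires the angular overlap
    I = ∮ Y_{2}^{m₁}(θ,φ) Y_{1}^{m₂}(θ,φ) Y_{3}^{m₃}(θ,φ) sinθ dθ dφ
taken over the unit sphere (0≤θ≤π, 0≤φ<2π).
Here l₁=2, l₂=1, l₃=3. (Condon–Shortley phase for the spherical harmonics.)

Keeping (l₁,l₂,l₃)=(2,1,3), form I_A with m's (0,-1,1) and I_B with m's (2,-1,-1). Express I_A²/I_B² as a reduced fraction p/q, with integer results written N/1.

6/1

l's match ⇒ only the (l;m) 3-j factors differ between A and B.
A: triangle coeff Δ(2,1,3) = 1/105; Σ_t [0,0]: t=0:+1/8 = 1/8; (3j)²=2/35 [(2 1 3; 0 -1 1)], sign=+1
B: triangle coeff Δ(2,1,3) = 1/105; Σ_t [0,0]: t=0:+1/48 = 1/48; (3j)²=1/105 [(2 1 3; 2 -1 -1)], sign=+1
I_A²/I_B² = (2/35)/(1/105) = 6/1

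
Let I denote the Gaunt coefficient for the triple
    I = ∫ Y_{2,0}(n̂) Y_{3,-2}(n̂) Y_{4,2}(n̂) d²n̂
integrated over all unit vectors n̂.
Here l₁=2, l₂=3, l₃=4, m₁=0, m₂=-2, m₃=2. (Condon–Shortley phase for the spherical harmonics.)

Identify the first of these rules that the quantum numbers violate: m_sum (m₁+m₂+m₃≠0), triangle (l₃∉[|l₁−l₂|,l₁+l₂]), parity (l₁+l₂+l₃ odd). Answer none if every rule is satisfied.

parity

azimuthal sum: 0 − 2 + 2 = 0  ✓
1 ≤ 4 ≤ 5 (triangle on l)  ✓
L = 2 + 3 + 4 = 9 (odd)  ✗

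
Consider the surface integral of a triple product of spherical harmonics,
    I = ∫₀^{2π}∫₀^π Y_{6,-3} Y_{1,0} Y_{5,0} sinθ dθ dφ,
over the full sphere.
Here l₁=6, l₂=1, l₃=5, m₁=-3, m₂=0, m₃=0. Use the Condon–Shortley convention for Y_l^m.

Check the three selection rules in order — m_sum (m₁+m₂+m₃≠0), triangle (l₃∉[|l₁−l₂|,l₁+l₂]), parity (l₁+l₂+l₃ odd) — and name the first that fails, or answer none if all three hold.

m_sum

Σmᵢ = -3  ✗
l₃∈[|l₁−l₂|,l₁+l₂]=[5,7], have l₃=5
Σlᵢ = 12 ⇒ even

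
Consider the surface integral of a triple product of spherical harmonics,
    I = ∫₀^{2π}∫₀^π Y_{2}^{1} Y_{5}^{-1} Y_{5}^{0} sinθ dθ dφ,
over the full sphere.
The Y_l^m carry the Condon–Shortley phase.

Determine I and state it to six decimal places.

Rules hold: Σm=0, L=12 even, 3≤5≤7.
N = 5·11·11 = 605
Δ = 2!·2!·8!/13! = 1/38610
Racah Σ t=0..2: t=0:+1/2880 t=1:−1/576 t=2:+1/2880 = -1/960
⇒ 3j(2 5 5; 0 0 0)² = 10/429, sgn +1
Racah Σ t=0..1: t=0:+1/1152 t=1:−1/1440 = 1/5760
⇒ 3j(2 5 5; 1 -1 0)² = 1/858, sgn -1
4πI² = N·(3j₀)²·(3jₘ)² = 25/1521
I = -1·√(0.0164366/4π) = -0.03616600

-0.036166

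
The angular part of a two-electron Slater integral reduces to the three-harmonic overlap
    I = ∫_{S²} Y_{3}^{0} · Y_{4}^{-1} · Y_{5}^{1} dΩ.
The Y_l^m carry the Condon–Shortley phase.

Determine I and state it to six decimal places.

Rules hold: Σm=0, L=12 even, 1≤5≤7.
N = 7·9·11 = 693
Δ = 2!·4!·6!/13! = 1/180180
Racah Σ t=0..2: t=0:+1/576 t=1:−1/144 t=2:+1/576 = -1/288
⇒ 3j(3 4 5; 0 0 0)² = 20/1001, sgn +1
Racah Σ t=0..2: t=0:+1/432 t=1:−1/192 t=2:+1/1440 = -19/8640
⇒ 3j(3 4 5; 0 -1 1)² = 361/30030, sgn -1
4πI² = N·(3j₀)²·(3jₘ)² = 2166/13013
I = -1·√(0.166449/4π) = -0.11508947

-0.115089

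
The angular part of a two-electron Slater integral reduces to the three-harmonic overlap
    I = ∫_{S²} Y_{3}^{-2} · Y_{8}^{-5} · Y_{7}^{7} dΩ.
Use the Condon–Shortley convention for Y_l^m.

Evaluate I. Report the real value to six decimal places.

0.061743

Rules hold: Σm=0, L=18 even, 5≤7≤11.
N = 7·17·15 = 1785
Δ = 4!·2!·12!/19! = 1/5290740
Racah Σ t=1..3: t=1:−1/7257600 t=2:+1/2073600 t=3:−1/7257600 = 1/4838400
⇒ 3j(3 8 7; 0 0 0)² = 252/20995, sgn -1
Racah Σ t=3..3: t=3:−1/5748019200 = -1/5748019200
⇒ 3j(3 8 7; -2 -5 7)² = 13/5814, sgn -1
4πI² = N·(3j₀)²·(3jₘ)² = 294/6137
I = +1·√(0.0479061/4π) = 0.06174342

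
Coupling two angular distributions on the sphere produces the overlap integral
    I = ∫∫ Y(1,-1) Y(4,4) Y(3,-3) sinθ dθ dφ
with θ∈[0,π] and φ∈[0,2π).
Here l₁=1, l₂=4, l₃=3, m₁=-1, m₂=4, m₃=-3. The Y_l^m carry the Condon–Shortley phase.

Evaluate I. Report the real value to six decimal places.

Rules hold: Σm=0, L=8 even, 3≤3≤5.
N = 3·9·7 = 189
Δ = 2!·0!·6!/9! = 1/252
Racah Σ t=1..1: t=1:−1/36 = -1/36
⇒ 3j(1 4 3; 0 0 0)² = 4/63, sgn +1
Racah Σ t=2..2: t=2:+1/1440 = 1/1440
⇒ 3j(1 4 3; -1 4 -3)² = 1/9, sgn +1
4πI² = N·(3j₀)²·(3jₘ)² = 4/3
I = +1·√(1.33333/4π) = 0.32573501

0.325735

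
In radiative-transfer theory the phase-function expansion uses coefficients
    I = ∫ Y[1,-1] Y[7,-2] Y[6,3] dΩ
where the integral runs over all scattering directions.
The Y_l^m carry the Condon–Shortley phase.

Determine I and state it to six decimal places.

0.110647

Checks pass: Σm=0; 14 even; l₃=6∈[6,8].
(2·1+1)(2·7+1)(2·6+1) = 585
Δ: 2! 0! 12! / 15! → 1/1365
sum: t=1:−1/518400 = -1/518400
3j²(1 7 6; 0 0 0) = Δ·Π!·Σ² = 7/195  (sign -1)
sum: t=2:+1/4354560 = 1/4354560
3j²(1 7 6; -1 -2 3) = Δ·Π!·Σ² = 2/273  (sign -1)
combine: 4πI² = 585·7/195·2/273 = 2/13
take √, sign +1: I = 0.11064668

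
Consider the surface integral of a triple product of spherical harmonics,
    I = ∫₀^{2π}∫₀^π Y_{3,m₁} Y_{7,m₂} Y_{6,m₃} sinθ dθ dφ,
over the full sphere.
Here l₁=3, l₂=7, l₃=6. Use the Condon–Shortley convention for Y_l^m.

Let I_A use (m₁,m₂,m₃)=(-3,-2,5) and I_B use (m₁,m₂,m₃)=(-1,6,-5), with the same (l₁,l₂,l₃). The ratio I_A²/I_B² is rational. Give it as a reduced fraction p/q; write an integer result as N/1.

Shared (l₁,l₂,l₃)=(3,7,6): N and (l;000)² cancel in I_A²/I_B².
A: Δ = 4!·2!·10!/17! = 1/2042040; Racah Σ t=4..4: t=4:+1/17418240 = 1/17418240; ⇒ 3j(3 7 6; -3 -2 5)² = 25/12376, sgn -1
B: Δ = 4!·2!·10!/17! = 1/2042040; Racah Σ t=3..4: t=3:−1/21772800 t=4:+1/17418240 = 1/87091200; ⇒ 3j(3 7 6; -1 6 -5)² = 11/14280, sgn -1
I_A²/I_B² = (25/12376)/(11/14280) = 375/143

375/143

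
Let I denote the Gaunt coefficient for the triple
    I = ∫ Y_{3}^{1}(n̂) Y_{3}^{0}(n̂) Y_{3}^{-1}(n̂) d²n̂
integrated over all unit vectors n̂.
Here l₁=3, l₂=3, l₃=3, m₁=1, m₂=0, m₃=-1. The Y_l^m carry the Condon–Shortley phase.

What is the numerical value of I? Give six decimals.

L=9 odd ⇒ parity kills the (l;000) factor ⇒ I = 0

0.000000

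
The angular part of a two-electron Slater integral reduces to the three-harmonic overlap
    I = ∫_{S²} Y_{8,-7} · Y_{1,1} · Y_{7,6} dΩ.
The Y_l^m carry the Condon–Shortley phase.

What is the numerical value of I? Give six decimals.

Rules hold: Σm=0, L=16 even, 7≤7≤9.
N = 17·3·15 = 765
Δ = 2!·14!·0!/17! = 1/2040
Racah Σ t=1..1: t=1:−1/25401600 = -1/25401600
⇒ 3j(8 1 7; 0 0 0)² = 8/255, sgn +1
Racah Σ t=2..2: t=2:+1/12454041600 = 1/12454041600
⇒ 3j(8 1 7; -7 1 6)² = 7/136, sgn -1
4πI² = N·(3j₀)²·(3jₘ)² = 21/17
I = -1·√(1.23529/4π) = -0.31353083

-0.313531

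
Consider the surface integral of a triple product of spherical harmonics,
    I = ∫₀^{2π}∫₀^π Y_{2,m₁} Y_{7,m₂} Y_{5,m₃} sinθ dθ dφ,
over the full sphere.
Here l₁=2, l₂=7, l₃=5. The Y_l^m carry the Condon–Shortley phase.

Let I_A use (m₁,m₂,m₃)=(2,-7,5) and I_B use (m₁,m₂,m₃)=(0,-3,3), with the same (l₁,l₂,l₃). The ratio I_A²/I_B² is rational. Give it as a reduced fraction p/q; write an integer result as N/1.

Same 2,7,5: normalisation and zero-m 3j drop out of the ratio.
A: Δ: 4! 0! 10! / 15! → 1/15015; sum: t=0:+1/87091200 = 1/87091200; 3j²(2 7 5; 2 -7 5) = Δ·Π!·Σ² = 1/15  (sign +1)
B: Δ: 4! 0! 10! / 15! → 1/15015; sum: t=2:+1/322560 = 1/322560; 3j²(2 7 5; 0 -3 3) = Δ·Π!·Σ² = 18/1001  (sign +1)
I_A²/I_B² = (1/15)/(18/1001) = 1001/270

1001/270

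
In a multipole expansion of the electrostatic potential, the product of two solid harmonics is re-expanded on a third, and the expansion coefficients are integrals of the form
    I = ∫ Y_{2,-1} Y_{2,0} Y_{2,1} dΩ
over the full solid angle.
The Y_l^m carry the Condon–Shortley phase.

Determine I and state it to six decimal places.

-0.090112

m-sum 0 ✓  L=6 even ✓  0≤2≤4 ✓
Π(2lᵢ+1) = 5×5×5 = 125
triangle coeff Δ(2,2,2) = 1/630
Σ_t [0,2]: t=0:+1/8 t=1:−1/1 t=2:+1/8 = -3/4
(3j)²=2/35 [(2 2 2; 0 0 0)], sign=-1
Σ_t [1,2]: t=1:−1/2 t=2:+1/4 = -1/4
(3j)²=1/70 [(2 2 2; -1 0 1)], sign=+1
⇒ 4πI² = 5/49
I = (-1)√(5/49/(4π)) = -0.09011188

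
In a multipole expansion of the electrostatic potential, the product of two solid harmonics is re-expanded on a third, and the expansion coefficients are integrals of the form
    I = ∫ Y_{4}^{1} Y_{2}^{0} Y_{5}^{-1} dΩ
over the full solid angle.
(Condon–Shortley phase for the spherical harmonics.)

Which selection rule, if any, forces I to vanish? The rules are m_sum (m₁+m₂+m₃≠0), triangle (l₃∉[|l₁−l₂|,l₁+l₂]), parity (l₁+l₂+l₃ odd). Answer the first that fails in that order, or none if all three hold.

Σmᵢ = 0  ✓
l₃∈[|l₁−l₂|,l₁+l₂]=[2,6], have l₃=5  ✓
Σlᵢ = 11 ⇒ odd  ✗

parity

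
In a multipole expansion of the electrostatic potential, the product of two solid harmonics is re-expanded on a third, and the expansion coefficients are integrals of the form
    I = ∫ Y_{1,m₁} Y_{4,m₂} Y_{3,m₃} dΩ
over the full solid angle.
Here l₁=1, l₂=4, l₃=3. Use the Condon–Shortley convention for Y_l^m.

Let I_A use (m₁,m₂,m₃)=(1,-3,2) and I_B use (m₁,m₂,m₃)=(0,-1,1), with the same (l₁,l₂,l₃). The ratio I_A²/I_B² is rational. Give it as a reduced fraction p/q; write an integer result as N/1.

Shared (l₁,l₂,l₃)=(1,4,3): N and (l;000)² cancel in I_A²/I_B².
A: Δ = 2!·0!·6!/9! = 1/252; Racah Σ t=0..0: t=0:+1/240 = 1/240; ⇒ 3j(1 4 3; 1 -3 2)² = 1/12, sgn -1
B: Δ = 2!·0!·6!/9! = 1/252; Racah Σ t=1..1: t=1:−1/48 = -1/48; ⇒ 3j(1 4 3; 0 -1 1)² = 5/84, sgn -1
I_A²/I_B² = (1/12)/(5/84) = 7/5

7/5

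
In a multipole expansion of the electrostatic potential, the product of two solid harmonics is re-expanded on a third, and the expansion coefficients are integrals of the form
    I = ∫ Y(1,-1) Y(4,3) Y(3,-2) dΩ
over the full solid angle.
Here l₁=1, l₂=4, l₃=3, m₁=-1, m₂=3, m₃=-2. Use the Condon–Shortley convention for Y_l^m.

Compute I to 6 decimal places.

-0.282095

m-sum 0 ✓  L=8 even ✓  3≤3≤5 ✓
Π(2lᵢ+1) = 3×9×7 = 189
triangle coeff Δ(1,4,3) = 1/252
Σ_t [1,1]: t=1:−1/36 = -1/36
(3j)²=4/63 [(1 4 3; 0 0 0)], sign=+1
Σ_t [2,2]: t=2:+1/240 = 1/240
(3j)²=1/12 [(1 4 3; -1 3 -2)], sign=-1
⇒ 4πI² = 1/1
I = (-1)√(1/1/(4π)) = -0.28209479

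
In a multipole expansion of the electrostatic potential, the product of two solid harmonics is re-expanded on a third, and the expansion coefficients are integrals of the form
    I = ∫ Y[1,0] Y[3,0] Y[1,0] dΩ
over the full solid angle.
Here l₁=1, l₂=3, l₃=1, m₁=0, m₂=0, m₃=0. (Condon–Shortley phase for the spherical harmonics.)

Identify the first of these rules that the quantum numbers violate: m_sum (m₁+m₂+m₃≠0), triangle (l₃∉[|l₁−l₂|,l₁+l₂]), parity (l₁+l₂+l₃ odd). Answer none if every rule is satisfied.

m₁+m₂+m₃ = 0 + 0 + 0 = 0  ✓
triangle: |1−3|=2 ≤ l₃=1 ≤ 1+3=4  ✗
parity: l₁+l₂+l₃ = 5 is odd

triangle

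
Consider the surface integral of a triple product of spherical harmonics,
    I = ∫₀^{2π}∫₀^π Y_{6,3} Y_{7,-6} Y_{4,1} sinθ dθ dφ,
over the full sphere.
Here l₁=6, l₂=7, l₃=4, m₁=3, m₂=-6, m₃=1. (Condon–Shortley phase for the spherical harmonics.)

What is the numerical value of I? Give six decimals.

0.000000

m-sum = 3 − 6 + 1 = -2 ≠ 0 ⇒ I = 0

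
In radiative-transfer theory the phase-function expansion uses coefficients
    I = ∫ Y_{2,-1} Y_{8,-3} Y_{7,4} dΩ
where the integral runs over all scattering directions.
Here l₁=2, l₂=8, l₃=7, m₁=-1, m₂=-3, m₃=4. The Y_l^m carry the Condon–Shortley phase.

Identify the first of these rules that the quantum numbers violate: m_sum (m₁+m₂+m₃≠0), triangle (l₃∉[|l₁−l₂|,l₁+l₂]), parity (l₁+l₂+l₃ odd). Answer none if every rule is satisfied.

parity

azimuthal sum: -1 − 3 + 4 = 0  ✓
6 ≤ 7 ≤ 10 (triangle on l)  ✓
L = 2 + 8 + 7 = 17 (odd)  ✗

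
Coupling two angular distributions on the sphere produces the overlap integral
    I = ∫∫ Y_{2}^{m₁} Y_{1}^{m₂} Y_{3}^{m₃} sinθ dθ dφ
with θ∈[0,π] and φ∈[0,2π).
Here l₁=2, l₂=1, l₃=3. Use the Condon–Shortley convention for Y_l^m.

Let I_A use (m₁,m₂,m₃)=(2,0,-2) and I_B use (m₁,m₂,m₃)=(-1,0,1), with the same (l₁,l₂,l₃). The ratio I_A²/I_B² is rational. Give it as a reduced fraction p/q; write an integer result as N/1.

l's match ⇒ only the (l;m) 3-j factors differ between A and B.
A: triangle coeff Δ(2,1,3) = 1/105; Σ_t [0,0]: t=0:+1/24 = 1/24; (3j)²=1/21 [(2 1 3; 2 0 -2)], sign=-1
B: triangle coeff Δ(2,1,3) = 1/105; Σ_t [0,0]: t=0:+1/6 = 1/6; (3j)²=8/105 [(2 1 3; -1 0 1)], sign=+1
I_A²/I_B² = (1/21)/(8/105) = 5/8

5/8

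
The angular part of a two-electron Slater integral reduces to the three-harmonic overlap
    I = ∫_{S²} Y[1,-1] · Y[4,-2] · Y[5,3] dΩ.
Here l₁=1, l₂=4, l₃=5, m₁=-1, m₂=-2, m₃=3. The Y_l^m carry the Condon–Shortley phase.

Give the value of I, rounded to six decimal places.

Rules hold: Σm=0, L=10 even, 3≤5≤5.
N = 3·9·11 = 297
Δ = 0!·2!·8!/11! = 1/495
Racah Σ t=0..0: t=0:+1/576 = 1/576
⇒ 3j(1 4 5; 0 0 0)² = 5/99, sgn -1
Racah Σ t=0..0: t=0:+1/2880 = 1/2880
⇒ 3j(1 4 5; -1 -2 3)² = 28/495, sgn +1
4πI² = N·(3j₀)²·(3jₘ)² = 28/33
I = -1·√(0.848485/4π) = -0.25984664

-0.259847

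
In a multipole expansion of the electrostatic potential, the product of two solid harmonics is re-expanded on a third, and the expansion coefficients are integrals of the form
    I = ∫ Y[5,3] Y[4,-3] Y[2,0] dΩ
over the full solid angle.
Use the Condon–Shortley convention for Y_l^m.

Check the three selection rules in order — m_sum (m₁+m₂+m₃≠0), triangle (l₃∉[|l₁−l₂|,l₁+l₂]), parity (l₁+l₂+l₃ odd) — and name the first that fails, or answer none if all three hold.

azimuthal sum: 3 − 3 + 0 = 0  ✓
1 ≤ 2 ≤ 9 (triangle on l)  ✓
L = 5 + 4 + 2 = 11 (odd)  ✗

parity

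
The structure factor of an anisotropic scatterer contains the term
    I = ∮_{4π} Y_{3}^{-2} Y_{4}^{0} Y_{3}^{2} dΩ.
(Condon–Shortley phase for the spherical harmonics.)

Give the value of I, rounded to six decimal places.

m-sum 0 ✓  L=10 even ✓  1≤3≤7 ✓
Π(2lᵢ+1) = 7×9×7 = 441
triangle coeff Δ(3,4,3) = 1/34650
Σ_t [1,3]: t=1:−1/72 t=2:+1/16 t=3:−1/72 = 5/144
(3j)²=2/77 [(3 4 3; 0 0 0)], sign=-1
Σ_t [3,4]: t=3:−1/72 t=4:+1/576 = -7/576
(3j)²=7/198 [(3 4 3; -2 0 2)], sign=+1
⇒ 4πI² = 49/121
I = (-1)√(49/121/(4π)) = -0.17951487

-0.179515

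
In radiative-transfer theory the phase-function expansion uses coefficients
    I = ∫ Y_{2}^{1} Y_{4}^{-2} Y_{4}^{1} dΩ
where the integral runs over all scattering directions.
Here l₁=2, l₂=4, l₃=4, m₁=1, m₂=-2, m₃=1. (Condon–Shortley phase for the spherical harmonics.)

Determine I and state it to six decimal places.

0.127700

Checks pass: Σm=0; 10 even; l₃=4∈[2,6].
(2·2+1)(2·4+1)(2·4+1) = 405
Δ: 2! 2! 6! / 11! → 1/13860
sum: t=0:+1/192 t=1:−1/36 t=2:+1/192 = -5/288
3j²(2 4 4; 0 0 0) = Δ·Π!·Σ² = 20/693  (sign -1)
sum: t=0:+1/96 t=1:−1/240 = 1/160
3j²(2 4 4; 1 -2 1) = Δ·Π!·Σ² = 27/1540  (sign -1)
combine: 4πI² = 405·20/693·27/1540 = 1215/5929
take √, sign +1: I = 0.12770047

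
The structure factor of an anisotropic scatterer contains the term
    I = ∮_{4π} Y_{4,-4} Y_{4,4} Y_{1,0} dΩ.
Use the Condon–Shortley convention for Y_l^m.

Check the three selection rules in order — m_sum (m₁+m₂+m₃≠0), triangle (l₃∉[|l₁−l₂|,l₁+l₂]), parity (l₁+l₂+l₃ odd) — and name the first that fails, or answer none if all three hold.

parity

Σmᵢ = 0  ✓
l₃∈[|l₁−l₂|,l₁+l₂]=[0,8], have l₃=1  ✓
Σlᵢ = 9 ⇒ odd  ✗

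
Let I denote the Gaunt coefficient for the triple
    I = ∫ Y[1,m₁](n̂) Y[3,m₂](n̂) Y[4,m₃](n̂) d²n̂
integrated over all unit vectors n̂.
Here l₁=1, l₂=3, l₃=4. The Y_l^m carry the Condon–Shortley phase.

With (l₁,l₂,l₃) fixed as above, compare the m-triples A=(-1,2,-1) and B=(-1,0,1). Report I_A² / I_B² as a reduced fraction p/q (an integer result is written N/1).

Same 1,3,4: normalisation and zero-m 3j drop out of the ratio.
A: Δ: 0! 2! 6! / 9! → 1/252; sum: t=0:+1/240 = 1/240; 3j²(1 3 4; -1 2 -1) = Δ·Π!·Σ² = 1/84  (sign -1)
B: Δ: 0! 2! 6! / 9! → 1/252; sum: t=0:+1/72 = 1/72; 3j²(1 3 4; -1 0 1) = Δ·Π!·Σ² = 5/126  (sign -1)
I_A²/I_B² = (1/84)/(5/126) = 3/10

3/10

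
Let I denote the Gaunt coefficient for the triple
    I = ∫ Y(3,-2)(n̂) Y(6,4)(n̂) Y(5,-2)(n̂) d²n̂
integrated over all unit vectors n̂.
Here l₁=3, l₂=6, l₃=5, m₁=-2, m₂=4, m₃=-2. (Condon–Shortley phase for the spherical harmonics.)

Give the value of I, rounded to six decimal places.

0.088266

m-sum 0 ✓  L=14 even ✓  3≤5≤9 ✓
Π(2lᵢ+1) = 7×13×11 = 1001
triangle coeff Δ(3,6,5) = 1/675675
Σ_t [1,3]: t=1:−1/8640 t=2:+1/2304 t=3:−1/8640 = 7/34560
(3j)²=7/429 [(3 6 5; 0 0 0)], sign=-1
Σ_t [3,4]: t=3:−1/60480 t=4:+1/34560 = 1/80640
(3j)²=6/1001 [(3 6 5; -2 4 -2)], sign=-1
⇒ 4πI² = 14/143
I = (+1)√(14/143/(4π)) = 0.08826552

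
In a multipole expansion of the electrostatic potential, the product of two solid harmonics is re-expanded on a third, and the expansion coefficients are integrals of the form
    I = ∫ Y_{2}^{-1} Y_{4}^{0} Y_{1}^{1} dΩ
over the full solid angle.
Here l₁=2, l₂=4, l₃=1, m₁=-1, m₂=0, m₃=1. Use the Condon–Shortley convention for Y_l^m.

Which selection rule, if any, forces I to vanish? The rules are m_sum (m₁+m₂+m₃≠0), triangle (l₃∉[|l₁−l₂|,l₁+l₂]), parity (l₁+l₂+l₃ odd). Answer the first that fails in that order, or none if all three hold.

m₁+m₂+m₃ = -1 + 0 + 1 = 0  ✓
triangle: |2−4|=2 ≤ l₃=1 ≤ 2+4=6  ✗
parity: l₁+l₂+l₃ = 7 is odd

triangle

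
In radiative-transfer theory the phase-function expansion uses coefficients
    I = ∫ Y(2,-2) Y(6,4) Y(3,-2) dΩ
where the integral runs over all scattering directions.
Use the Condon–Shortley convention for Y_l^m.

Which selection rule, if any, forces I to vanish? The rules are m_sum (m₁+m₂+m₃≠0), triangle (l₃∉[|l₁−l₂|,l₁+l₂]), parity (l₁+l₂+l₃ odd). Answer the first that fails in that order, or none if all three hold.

m₁+m₂+m₃ = -2 + 4 − 2 = 0  ✓
triangle: |2−6|=4 ≤ l₃=3 ≤ 2+6=8  ✗
parity: l₁+l₂+l₃ = 11 is odd

triangle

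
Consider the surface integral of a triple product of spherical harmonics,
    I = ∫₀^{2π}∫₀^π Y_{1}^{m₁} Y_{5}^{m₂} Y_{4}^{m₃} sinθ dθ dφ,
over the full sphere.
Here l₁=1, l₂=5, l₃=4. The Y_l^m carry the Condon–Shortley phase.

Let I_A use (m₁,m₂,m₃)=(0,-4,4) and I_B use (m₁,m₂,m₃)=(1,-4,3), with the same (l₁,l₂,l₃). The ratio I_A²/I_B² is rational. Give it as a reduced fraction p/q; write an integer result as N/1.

Shared (l₁,l₂,l₃)=(1,5,4): N and (l;000)² cancel in I_A²/I_B².
A: Δ = 2!·0!·8!/11! = 1/495; Racah Σ t=1..1: t=1:−1/40320 = -1/40320; ⇒ 3j(1 5 4; 0 -4 4)² = 1/55, sgn -1
B: Δ = 2!·0!·8!/11! = 1/495; Racah Σ t=0..0: t=0:+1/10080 = 1/10080; ⇒ 3j(1 5 4; 1 -4 3)² = 4/55, sgn -1
I_A²/I_B² = (1/55)/(4/55) = 1/4

1/4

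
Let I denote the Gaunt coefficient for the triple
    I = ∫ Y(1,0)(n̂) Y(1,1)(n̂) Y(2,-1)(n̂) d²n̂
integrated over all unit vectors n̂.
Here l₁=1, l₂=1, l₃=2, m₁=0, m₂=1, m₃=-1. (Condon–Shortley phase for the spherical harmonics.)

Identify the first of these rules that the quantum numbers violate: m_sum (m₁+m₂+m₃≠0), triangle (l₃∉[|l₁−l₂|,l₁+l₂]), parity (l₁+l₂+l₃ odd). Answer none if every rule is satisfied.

azimuthal sum: 0 + 1 − 1 = 0  ✓
0 ≤ 2 ≤ 2 (triangle on l)  ✓
L = 1 + 1 + 2 = 4 (even)  ✓

none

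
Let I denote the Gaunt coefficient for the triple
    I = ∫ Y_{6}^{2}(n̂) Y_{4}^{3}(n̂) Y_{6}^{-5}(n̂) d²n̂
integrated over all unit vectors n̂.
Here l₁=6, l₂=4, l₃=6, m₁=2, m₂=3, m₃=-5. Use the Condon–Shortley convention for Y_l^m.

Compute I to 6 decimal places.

Rules hold: Σm=0, L=16 even, 2≤6≤10.
N = 13·9·13 = 1521
Δ = 4!·8!·4!/17! = 1/15315300
Racah Σ t=0..4: t=0:+1/829440 t=1:−1/25920 t=2:+1/9216 t=3:−1/25920 t=4:+1/829440 = 7/207360
⇒ 3j(6 4 6; 0 0 0)² = 28/2431, sgn +1
Racah Σ t=3..4: t=3:−1/725760 t=4:+1/5806080 = -1/829440
⇒ 3j(6 4 6; 2 3 -5)² = 49/2652, sgn +1
4πI² = N·(3j₀)²·(3jₘ)² = 1029/3179
I = +1·√(0.323687/4π) = 0.16049352

0.160494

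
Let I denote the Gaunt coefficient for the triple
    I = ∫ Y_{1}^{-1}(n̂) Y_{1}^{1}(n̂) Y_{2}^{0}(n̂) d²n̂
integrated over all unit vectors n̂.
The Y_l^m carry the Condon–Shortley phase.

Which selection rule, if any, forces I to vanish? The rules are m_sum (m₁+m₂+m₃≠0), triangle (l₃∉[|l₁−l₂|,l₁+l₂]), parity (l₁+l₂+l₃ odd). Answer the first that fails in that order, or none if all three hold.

none

azimuthal sum: -1 + 1 + 0 = 0  ✓
0 ≤ 2 ≤ 2 (triangle on l)  ✓
L = 1 + 1 + 2 = 4 (even)  ✓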